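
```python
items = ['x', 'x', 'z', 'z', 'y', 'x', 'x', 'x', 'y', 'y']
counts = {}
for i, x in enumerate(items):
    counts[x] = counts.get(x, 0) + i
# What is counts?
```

Initial: counts = {}, items = ['x', 'x', 'z', 'z', 'y', 'x', 'x', 'x', 'y', 'y']
i=0, x='x': counts = {'x': 0}
i=1, x='x': counts = {'x': 1}
i=2, x='z': counts = {'x': 1, 'z': 2}
i=3, x='z': counts = {'x': 1, 'z': 5}
i=4, x='y': counts = {'x': 1, 'z': 5, 'y': 4}
i=5, x='x': counts = {'x': 6, 'z': 5, 'y': 4}
i=6, x='x': counts = {'x': 12, 'z': 5, 'y': 4}
i=7, x='x': counts = {'x': 19, 'z': 5, 'y': 4}
i=8, x='y': counts = {'x': 19, 'z': 5, 'y': 12}
i=9, x='y': counts = {'x': 19, 'z': 5, 'y': 21}

{'x': 19, 'z': 5, 'y': 21}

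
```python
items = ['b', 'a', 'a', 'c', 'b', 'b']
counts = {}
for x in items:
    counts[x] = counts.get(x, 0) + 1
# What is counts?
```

Initial: counts = {}, items = ['b', 'a', 'a', 'c', 'b', 'b']
See 'b': counts = {'b': 1}
See 'a': counts = {'b': 1, 'a': 1}
See 'a': counts = {'b': 1, 'a': 2}
See 'c': counts = {'b': 1, 'a': 2, 'c': 1}
See 'b': counts = {'b': 2, 'a': 2, 'c': 1}
See 'b': counts = {'b': 3, 'a': 2, 'c': 1}

{'b': 3, 'a': 2, 'c': 1}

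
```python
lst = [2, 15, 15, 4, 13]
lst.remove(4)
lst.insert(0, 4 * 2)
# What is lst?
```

After line 1: lst = [2, 15, 15, 4, 13]
After line 2 (remove first 4): lst = [2, 15, 15, 13]
After line 3 (insert 8 at index 0): lst = [8, 2, 15, 15, 13]

[8, 2, 15, 15, 13]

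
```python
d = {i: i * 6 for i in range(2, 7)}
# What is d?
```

{2: 12, 3: 18, 4: 24, 5: 30, 6: 36}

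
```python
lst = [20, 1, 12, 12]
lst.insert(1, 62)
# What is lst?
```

[20, 62, 1, 12, 12]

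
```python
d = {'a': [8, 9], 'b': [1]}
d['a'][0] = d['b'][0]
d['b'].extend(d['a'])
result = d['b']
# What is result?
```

After line 1: d = {'a': [8, 9], 'b': [1]}
After line 2 (a[0] = b[0] = 1): d = {'a': [1, 9], 'b': [1]}
After line 3 (b.extend(a) appends [1, 9]): d = {'a': [1, 9], 'b': [1, 1, 9]}
After line 4: result = d['b'] = [1, 1, 9]

[1, 1, 9]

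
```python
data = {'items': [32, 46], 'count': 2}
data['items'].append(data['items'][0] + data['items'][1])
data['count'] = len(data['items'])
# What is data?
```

After line 1: data = {'items': [32, 46], 'count': 2}
After line 2 (append 32 + 46 = 78): data = {'items': [32, 46, 78], 'count': 2}
After line 3 (count = len(items) = 3): data = {'items': [32, 46, 78], 'count': 3}

{'items': [32, 46, 78], 'count': 3}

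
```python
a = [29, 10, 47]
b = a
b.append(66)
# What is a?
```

After line 1: a = [29, 10, 47]
After line 2 (b = a is an alias, same object): a = [29, 10, 47], b = [29, 10, 47]
After line 3 (b.append mutates the shared list): a = [29, 10, 47, 66], b = [29, 10, 47, 66]

[29, 10, 47, 66]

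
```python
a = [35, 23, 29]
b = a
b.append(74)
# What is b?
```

After line 1: a = [35, 23, 29]
After line 2 (b = a is an alias, same object): a = [35, 23, 29], b = [35, 23, 29]
After line 3 (b.append mutates the shared list): a = [35, 23, 29, 74], b = [35, 23, 29, 74]

[35, 23, 29, 74]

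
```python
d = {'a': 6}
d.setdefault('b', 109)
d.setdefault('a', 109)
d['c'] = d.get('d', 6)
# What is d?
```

After line 1: d = {'a': 6}
After line 2 (setdefault adds 'b'=109): d = {'a': 6, 'b': 109}
After line 3 (setdefault 'a' no-op, already exists): d = {'a': 6, 'b': 109}
After line 4 (get('d', 6) returns default since 'd' not in d): d = {'a': 6, 'b': 109, 'c': 6}

{'a': 6, 'b': 109, 'c': 6}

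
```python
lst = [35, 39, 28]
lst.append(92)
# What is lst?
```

[35, 39, 28, 92]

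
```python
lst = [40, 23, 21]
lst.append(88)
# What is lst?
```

[40, 23, 21, 88]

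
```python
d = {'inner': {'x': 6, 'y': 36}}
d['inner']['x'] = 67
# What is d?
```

After line 1: d = {'inner': {'x': 6, 'y': 36}}
After line 2 (inner x overwritten): d = {'inner': {'x': 67, 'y': 36}}

{'inner': {'x': 67, 'y': 36}}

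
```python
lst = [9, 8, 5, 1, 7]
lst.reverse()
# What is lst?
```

[7, 1, 5, 8, 9]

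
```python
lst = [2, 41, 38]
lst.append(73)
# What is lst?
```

[2, 41, 38, 73]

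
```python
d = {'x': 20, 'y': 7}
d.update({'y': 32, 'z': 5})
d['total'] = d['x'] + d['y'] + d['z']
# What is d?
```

After line 1: d = {'x': 20, 'y': 7}
After line 2 (y overwritten, z added): d = {'x': 20, 'y': 32, 'z': 5}
After line 3 (total = 20 + 32 + 5 = 57): d = {'x': 20, 'y': 32, 'z': 5, 'total': 57}

{'x': 20, 'y': 32, 'z': 5, 'total': 57}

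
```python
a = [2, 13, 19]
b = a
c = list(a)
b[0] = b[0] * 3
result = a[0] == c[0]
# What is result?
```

After line 1: a = [2, 13, 19]
After line 2 (b = a, alias): a = [2, 13, 19], b = [2, 13, 19]
After line 3 (c = list(a) is a copy, new object): c = [2, 13, 19]
After line 4 (b[0] = 2 * 3 = 6; mutates shared a/b): a = b = [6, 13, 19], c = [2, 13, 19]
After line 5 (a[0] = 6, c[0] = 2; result = False)

False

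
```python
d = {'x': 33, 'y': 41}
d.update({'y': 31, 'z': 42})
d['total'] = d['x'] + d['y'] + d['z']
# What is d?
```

After line 1: d = {'x': 33, 'y': 41}
After line 2 (y overwritten, z added): d = {'x': 33, 'y': 31, 'z': 42}
After line 3 (total = 33 + 31 + 42 = 106): d = {'x': 33, 'y': 31, 'z': 42, 'total': 106}

{'x': 33, 'y': 31, 'z': 42, 'total': 106}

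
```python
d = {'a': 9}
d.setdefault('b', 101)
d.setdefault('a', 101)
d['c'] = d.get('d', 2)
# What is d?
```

After line 1: d = {'a': 9}
After line 2 (setdefault adds 'b'=101): d = {'a': 9, 'b': 101}
After line 3 (setdefault 'a' no-op, already exists): d = {'a': 9, 'b': 101}
After line 4 (get('d', 2) returns default since 'd' not in d): d = {'a': 9, 'b': 101, 'c': 2}

{'a': 9, 'b': 101, 'c': 2}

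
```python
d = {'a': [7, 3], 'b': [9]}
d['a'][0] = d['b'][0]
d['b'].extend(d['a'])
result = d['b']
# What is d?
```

After line 1: d = {'a': [7, 3], 'b': [9]}
After line 2 (a[0] = b[0] = 9): d = {'a': [9, 3], 'b': [9]}
After line 3 (b.extend(a) appends [9, 3]): d = {'a': [9, 3], 'b': [9, 9, 3]}
After line 4: result = d['b'] = [9, 9, 3]

{'a': [9, 3], 'b': [9, 9, 3]}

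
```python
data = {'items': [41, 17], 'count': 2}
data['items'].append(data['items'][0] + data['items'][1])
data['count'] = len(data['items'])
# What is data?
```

After line 1: data = {'items': [41, 17], 'count': 2}
After line 2 (append 41 + 17 = 58): data = {'items': [41, 17, 58], 'count': 2}
After line 3 (count = len(items) = 3): data = {'items': [41, 17, 58], 'count': 3}

{'items': [41, 17, 58], 'count': 3}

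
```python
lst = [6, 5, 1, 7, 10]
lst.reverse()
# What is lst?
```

[10, 7, 1, 5, 6]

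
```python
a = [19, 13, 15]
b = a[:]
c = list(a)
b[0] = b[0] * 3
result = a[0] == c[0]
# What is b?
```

After line 1: a = [19, 13, 15]
After line 2 (b = a[:], copy): a = [19, 13, 15], b = [19, 13, 15]
After line 3 (c = list(a) is a copy, new object): c = [19, 13, 15]
After line 4 (b[0] = 19 * 3 = 57; only b mutates (copy)): a = [19, 13, 15], b = [57, 13, 15], c = [19, 13, 15]
After line 5 (a[0] = 19, c[0] = 19; result = True)

[57, 13, 15]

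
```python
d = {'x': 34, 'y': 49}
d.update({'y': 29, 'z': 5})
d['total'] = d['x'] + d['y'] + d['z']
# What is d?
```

After line 1: d = {'x': 34, 'y': 49}
After line 2 (y overwritten, z added): d = {'x': 34, 'y': 29, 'z': 5}
After line 3 (total = 34 + 29 + 5 = 68): d = {'x': 34, 'y': 29, 'z': 5, 'total': 68}

{'x': 34, 'y': 29, 'z': 5, 'total': 68}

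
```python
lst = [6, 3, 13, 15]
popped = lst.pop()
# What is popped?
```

15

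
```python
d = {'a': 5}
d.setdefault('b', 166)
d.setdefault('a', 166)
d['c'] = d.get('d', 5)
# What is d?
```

After line 1: d = {'a': 5}
After line 2 (setdefault adds 'b'=166): d = {'a': 5, 'b': 166}
After line 3 (setdefault 'a' no-op, already exists): d = {'a': 5, 'b': 166}
After line 4 (get('d', 5) returns default since 'd' not in d): d = {'a': 5, 'b': 166, 'c': 5}

{'a': 5, 'b': 166, 'c': 5}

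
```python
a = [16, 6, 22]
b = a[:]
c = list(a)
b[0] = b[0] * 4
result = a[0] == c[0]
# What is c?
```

After line 1: a = [16, 6, 22]
After line 2 (b = a[:], copy): a = [16, 6, 22], b = [16, 6, 22]
After line 3 (c = list(a) is a copy, new object): c = [16, 6, 22]
After line 4 (b[0] = 16 * 4 = 64; only b mutates (copy)): a = [16, 6, 22], b = [64, 6, 22], c = [16, 6, 22]
After line 5 (a[0] = 16, c[0] = 16; result = True)

[16, 6, 22]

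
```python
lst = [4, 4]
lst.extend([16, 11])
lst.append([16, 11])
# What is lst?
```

After line 1: lst = [4, 4]
After line 2 (extend unpacks [16, 11]): lst = [4, 4, 16, 11]
After line 3 (append adds [16, 11] as single element): lst = [4, 4, 16, 11, [16, 11]]

[4, 4, 16, 11, [16, 11]]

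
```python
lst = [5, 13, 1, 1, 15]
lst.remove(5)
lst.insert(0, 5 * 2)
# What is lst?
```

After line 1: lst = [5, 13, 1, 1, 15]
After line 2 (remove first 5): lst = [13, 1, 1, 15]
After line 3 (insert 10 at index 0): lst = [10, 13, 1, 1, 15]

[10, 13, 1, 1, 15]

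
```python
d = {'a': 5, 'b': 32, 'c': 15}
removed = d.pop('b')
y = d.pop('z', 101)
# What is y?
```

After line 1: d = {'a': 5, 'b': 32, 'c': 15}
After line 2 (pop 'b' returns 32): d = {'a': 5, 'c': 15}, removed = 32
After line 3 (pop 'z' missing, returns default 101): d = {'a': 5, 'c': 15}, y = 101

101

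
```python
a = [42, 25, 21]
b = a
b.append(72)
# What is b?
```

After line 1: a = [42, 25, 21]
After line 2 (b = a is an alias, same object): a = [42, 25, 21], b = [42, 25, 21]
After line 3 (b.append mutates the shared list): a = [42, 25, 21, 72], b = [42, 25, 21, 72]

[42, 25, 21, 72]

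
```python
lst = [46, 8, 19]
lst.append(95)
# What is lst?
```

[46, 8, 19, 95]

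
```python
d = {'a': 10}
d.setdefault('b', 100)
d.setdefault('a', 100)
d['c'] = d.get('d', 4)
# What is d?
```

After line 1: d = {'a': 10}
After line 2 (setdefault adds 'b'=100): d = {'a': 10, 'b': 100}
After line 3 (setdefault 'a' no-op, already exists): d = {'a': 10, 'b': 100}
After line 4 (get('d', 4) returns default since 'd' not in d): d = {'a': 10, 'b': 100, 'c': 4}

{'a': 10, 'b': 100, 'c': 4}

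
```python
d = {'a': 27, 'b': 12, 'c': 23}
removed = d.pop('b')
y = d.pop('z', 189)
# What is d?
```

After line 1: d = {'a': 27, 'b': 12, 'c': 23}
After line 2 (pop 'b' returns 12): d = {'a': 27, 'c': 23}, removed = 12
After line 3 (pop 'z' missing, returns default 189): d = {'a': 27, 'c': 23}, y = 189

{'a': 27, 'c': 23}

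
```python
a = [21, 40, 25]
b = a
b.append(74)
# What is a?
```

After line 1: a = [21, 40, 25]
After line 2 (b = a is an alias, same object): a = [21, 40, 25], b = [21, 40, 25]
After line 3 (b.append mutates the shared list): a = [21, 40, 25, 74], b = [21, 40, 25, 74]

[21, 40, 25, 74]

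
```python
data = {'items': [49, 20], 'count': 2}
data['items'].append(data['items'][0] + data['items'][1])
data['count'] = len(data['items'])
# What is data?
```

After line 1: data = {'items': [49, 20], 'count': 2}
After line 2 (append 49 + 20 = 69): data = {'items': [49, 20, 69], 'count': 2}
After line 3 (count = len(items) = 3): data = {'items': [49, 20, 69], 'count': 3}

{'items': [49, 20, 69], 'count': 3}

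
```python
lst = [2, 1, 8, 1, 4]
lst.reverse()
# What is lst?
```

[4, 1, 8, 1, 2]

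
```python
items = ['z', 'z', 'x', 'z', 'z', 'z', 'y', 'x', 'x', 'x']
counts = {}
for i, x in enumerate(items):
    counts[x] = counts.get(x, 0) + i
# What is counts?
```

Initial: counts = {}, items = ['z', 'z', 'x', 'z', 'z', 'z', 'y', 'x', 'x', 'x']
i=0, x='z': counts = {'z': 0}
i=1, x='z': counts = {'z': 1}
i=2, x='x': counts = {'z': 1, 'x': 2}
i=3, x='z': counts = {'z': 4, 'x': 2}
i=4, x='z': counts = {'z': 8, 'x': 2}
i=5, x='z': counts = {'z': 13, 'x': 2}
i=6, x='y': counts = {'z': 13, 'x': 2, 'y': 6}
i=7, x='x': counts = {'z': 13, 'x': 9, 'y': 6}
i=8, x='x': counts = {'z': 13, 'x': 17, 'y': 6}
i=9, x='x': counts = {'z': 13, 'x': 26, 'y': 6}

{'z': 13, 'x': 26, 'y': 6}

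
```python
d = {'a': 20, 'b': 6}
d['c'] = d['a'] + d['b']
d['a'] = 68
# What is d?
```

After line 1: d = {'a': 20, 'b': 6}
After line 2 (d['c'] = 20 + 6): d = {'a': 20, 'b': 6, 'c': 26}
After line 3: d = {'a': 68, 'b': 6, 'c': 26}

{'a': 68, 'b': 6, 'c': 26}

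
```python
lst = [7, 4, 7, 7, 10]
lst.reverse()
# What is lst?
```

[10, 7, 7, 4, 7]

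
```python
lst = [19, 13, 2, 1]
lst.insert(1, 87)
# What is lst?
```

[19, 87, 13, 2, 1]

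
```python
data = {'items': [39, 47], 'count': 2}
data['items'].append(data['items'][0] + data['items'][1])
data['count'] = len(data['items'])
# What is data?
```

After line 1: data = {'items': [39, 47], 'count': 2}
After line 2 (append 39 + 47 = 86): data = {'items': [39, 47, 86], 'count': 2}
After line 3 (count = len(items) = 3): data = {'items': [39, 47, 86], 'count': 3}

{'items': [39, 47, 86], 'count': 3}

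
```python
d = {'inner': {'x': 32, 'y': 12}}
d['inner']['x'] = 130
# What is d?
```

After line 1: d = {'inner': {'x': 32, 'y': 12}}
After line 2 (inner x overwritten): d = {'inner': {'x': 130, 'y': 12}}

{'inner': {'x': 130, 'y': 12}}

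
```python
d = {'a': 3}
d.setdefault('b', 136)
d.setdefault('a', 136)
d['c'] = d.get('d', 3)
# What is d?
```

After line 1: d = {'a': 3}
After line 2 (setdefault adds 'b'=136): d = {'a': 3, 'b': 136}
After line 3 (setdefault 'a' no-op, already exists): d = {'a': 3, 'b': 136}
After line 4 (get('d', 3) returns default since 'd' not in d): d = {'a': 3, 'b': 136, 'c': 3}

{'a': 3, 'b': 136, 'c': 3}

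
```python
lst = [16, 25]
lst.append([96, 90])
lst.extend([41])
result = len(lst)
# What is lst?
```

After line 1: lst = [16, 25]
After line 2 (append adds [96, 90] as single element): lst = [16, 25, [96, 90]]
After line 3 (extend unpacks [41], adds 41): lst = [16, 25, [96, 90], 41]
After line 4: result = len(lst) = 4

[16, 25, [96, 90], 41]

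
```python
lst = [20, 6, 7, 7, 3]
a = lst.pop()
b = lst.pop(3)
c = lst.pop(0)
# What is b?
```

After line 1: lst = [20, 6, 7, 7, 3]
After line 2 (pop() -> a = 3): lst = [20, 6, 7, 7]
After line 3 (pop(3) -> b = 7): lst = [20, 6, 7]
After line 4 (pop(0) -> c = 20): lst = [6, 7]

7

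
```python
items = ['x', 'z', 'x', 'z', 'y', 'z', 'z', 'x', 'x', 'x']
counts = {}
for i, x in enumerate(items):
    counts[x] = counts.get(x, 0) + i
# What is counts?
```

Initial: counts = {}, items = ['x', 'z', 'x', 'z', 'y', 'z', 'z', 'x', 'x', 'x']
i=0, x='x': counts = {'x': 0}
i=1, x='z': counts = {'x': 0, 'z': 1}
i=2, x='x': counts = {'x': 2, 'z': 1}
i=3, x='z': counts = {'x': 2, 'z': 4}
i=4, x='y': counts = {'x': 2, 'z': 4, 'y': 4}
i=5, x='z': counts = {'x': 2, 'z': 9, 'y': 4}
i=6, x='z': counts = {'x': 2, 'z': 15, 'y': 4}
i=7, x='x': counts = {'x': 9, 'z': 15, 'y': 4}
i=8, x='x': counts = {'x': 17, 'z': 15, 'y': 4}
i=9, x='x': counts = {'x': 26, 'z': 15, 'y': 4}

{'x': 26, 'z': 15, 'y': 4}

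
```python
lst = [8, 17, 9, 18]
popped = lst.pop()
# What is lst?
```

[8, 17, 9]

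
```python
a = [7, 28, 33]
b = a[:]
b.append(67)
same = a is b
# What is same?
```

After line 1: a = [7, 28, 33]
After line 2 (b = a[:] is a shallow copy, new object): a = [7, 28, 33], b = [7, 28, 33]
After line 3 (append only mutates b): a = [7, 28, 33], b = [7, 28, 33, 67]
After line 4 (same = a is b; different objects -> False): same = False

False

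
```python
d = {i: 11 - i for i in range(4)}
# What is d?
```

{0: 11, 1: 10, 2: 9, 3: 8}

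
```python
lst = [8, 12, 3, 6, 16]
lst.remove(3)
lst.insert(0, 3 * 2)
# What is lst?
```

After line 1: lst = [8, 12, 3, 6, 16]
After line 2 (remove first 3): lst = [8, 12, 6, 16]
After line 3 (insert 6 at index 0): lst = [6, 8, 12, 6, 16]

[6, 8, 12, 6, 16]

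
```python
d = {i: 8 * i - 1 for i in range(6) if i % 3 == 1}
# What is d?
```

{1: 7, 4: 31}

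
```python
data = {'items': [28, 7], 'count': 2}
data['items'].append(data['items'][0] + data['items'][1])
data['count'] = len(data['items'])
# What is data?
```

After line 1: data = {'items': [28, 7], 'count': 2}
After line 2 (append 28 + 7 = 35): data = {'items': [28, 7, 35], 'count': 2}
After line 3 (count = len(items) = 3): data = {'items': [28, 7, 35], 'count': 3}

{'items': [28, 7, 35], 'count': 3}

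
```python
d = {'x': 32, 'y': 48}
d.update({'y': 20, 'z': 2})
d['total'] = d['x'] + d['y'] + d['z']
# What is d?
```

After line 1: d = {'x': 32, 'y': 48}
After line 2 (y overwritten, z added): d = {'x': 32, 'y': 20, 'z': 2}
After line 3 (total = 32 + 20 + 2 = 54): d = {'x': 32, 'y': 20, 'z': 2, 'total': 54}

{'x': 32, 'y': 20, 'z': 2, 'total': 54}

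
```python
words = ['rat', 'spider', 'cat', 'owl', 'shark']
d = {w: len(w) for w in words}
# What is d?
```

{'rat': 3, 'spider': 6, 'cat': 3, 'owl': 3, 'shark': 5}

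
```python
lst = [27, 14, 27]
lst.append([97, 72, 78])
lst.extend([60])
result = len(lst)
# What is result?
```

After line 1: lst = [27, 14, 27]
After line 2 (append adds [97, 72, 78] as single element): lst = [27, 14, 27, [97, 72, 78]]
After line 3 (extend unpacks [60], adds 60): lst = [27, 14, 27, [97, 72, 78], 60]
After line 4: result = len(lst) = 5

5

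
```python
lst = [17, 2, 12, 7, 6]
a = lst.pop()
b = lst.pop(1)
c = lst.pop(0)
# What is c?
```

After line 1: lst = [17, 2, 12, 7, 6]
After line 2 (pop() -> a = 6): lst = [17, 2, 12, 7]
After line 3 (pop(1) -> b = 2): lst = [17, 12, 7]
After line 4 (pop(0) -> c = 17): lst = [12, 7]

17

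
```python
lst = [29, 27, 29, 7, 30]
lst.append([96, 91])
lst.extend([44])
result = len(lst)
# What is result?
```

After line 1: lst = [29, 27, 29, 7, 30]
After line 2 (append adds [96, 91] as single element): lst = [29, 27, 29, 7, 30, [96, 91]]
After line 3 (extend unpacks [44], adds 44): lst = [29, 27, 29, 7, 30, [96, 91], 44]
After line 4: result = len(lst) = 7

7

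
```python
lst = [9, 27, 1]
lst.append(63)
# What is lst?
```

[9, 27, 1, 63]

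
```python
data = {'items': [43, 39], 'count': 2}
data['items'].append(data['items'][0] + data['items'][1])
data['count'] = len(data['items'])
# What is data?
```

After line 1: data = {'items': [43, 39], 'count': 2}
After line 2 (append 43 + 39 = 82): data = {'items': [43, 39, 82], 'count': 2}
After line 3 (count = len(items) = 3): data = {'items': [43, 39, 82], 'count': 3}

{'items': [43, 39, 82], 'count': 3}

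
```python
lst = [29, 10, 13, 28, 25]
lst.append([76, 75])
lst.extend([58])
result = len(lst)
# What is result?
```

After line 1: lst = [29, 10, 13, 28, 25]
After line 2 (append adds [76, 75] as single element): lst = [29, 10, 13, 28, 25, [76, 75]]
After line 3 (extend unpacks [58], adds 58): lst = [29, 10, 13, 28, 25, [76, 75], 58]
After line 4: result = len(lst) = 7

7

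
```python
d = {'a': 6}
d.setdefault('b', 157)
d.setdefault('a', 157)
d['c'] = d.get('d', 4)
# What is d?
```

After line 1: d = {'a': 6}
After line 2 (setdefault adds 'b'=157): d = {'a': 6, 'b': 157}
After line 3 (setdefault 'a' no-op, already exists): d = {'a': 6, 'b': 157}
After line 4 (get('d', 4) returns default since 'd' not in d): d = {'a': 6, 'b': 157, 'c': 4}

{'a': 6, 'b': 157, 'c': 4}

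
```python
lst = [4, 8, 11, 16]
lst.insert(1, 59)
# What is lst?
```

[4, 59, 8, 11, 16]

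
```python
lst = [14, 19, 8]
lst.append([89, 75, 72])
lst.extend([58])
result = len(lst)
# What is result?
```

After line 1: lst = [14, 19, 8]
After line 2 (append adds [89, 75, 72] as single element): lst = [14, 19, 8, [89, 75, 72]]
After line 3 (extend unpacks [58], adds 58): lst = [14, 19, 8, [89, 75, 72], 58]
After line 4: result = len(lst) = 5

5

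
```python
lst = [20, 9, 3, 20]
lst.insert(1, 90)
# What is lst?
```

[20, 90, 9, 3, 20]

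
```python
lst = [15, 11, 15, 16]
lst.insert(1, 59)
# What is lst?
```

[15, 59, 11, 15, 16]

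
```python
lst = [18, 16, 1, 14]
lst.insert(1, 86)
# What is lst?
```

[18, 86, 16, 1, 14]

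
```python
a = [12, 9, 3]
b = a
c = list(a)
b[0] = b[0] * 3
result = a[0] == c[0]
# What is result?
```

After line 1: a = [12, 9, 3]
After line 2 (b = a, alias): a = [12, 9, 3], b = [12, 9, 3]
After line 3 (c = list(a) is a copy, new object): c = [12, 9, 3]
After line 4 (b[0] = 12 * 3 = 36; mutates shared a/b): a = b = [36, 9, 3], c = [12, 9, 3]
After line 5 (a[0] = 36, c[0] = 12; result = False)

False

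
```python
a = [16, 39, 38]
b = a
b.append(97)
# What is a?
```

After line 1: a = [16, 39, 38]
After line 2 (b = a is an alias, same object): a = [16, 39, 38], b = [16, 39, 38]
After line 3 (b.append mutates the shared list): a = [16, 39, 38, 97], b = [16, 39, 38, 97]

[16, 39, 38, 97]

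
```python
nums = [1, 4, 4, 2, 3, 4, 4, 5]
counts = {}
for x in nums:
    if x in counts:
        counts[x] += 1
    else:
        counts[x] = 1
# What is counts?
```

Initial: counts = {}, nums = [1, 4, 4, 2, 3, 4, 4, 5]
See 1: counts = {1: 1}
See 4: counts = {1: 1, 4: 1}
See 4: counts = {1: 1, 4: 2}
See 2: counts = {1: 1, 4: 2, 2: 1}
See 3: counts = {1: 1, 4: 2, 2: 1, 3: 1}
See 4: counts = {1: 1, 4: 3, 2: 1, 3: 1}
See 4: counts = {1: 1, 4: 4, 2: 1, 3: 1}
See 5: counts = {1: 1, 4: 4, 2: 1, 3: 1, 5: 1}

{1: 1, 4: 4, 2: 1, 3: 1, 5: 1}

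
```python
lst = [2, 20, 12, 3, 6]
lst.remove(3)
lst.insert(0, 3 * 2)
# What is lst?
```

After line 1: lst = [2, 20, 12, 3, 6]
After line 2 (remove first 3): lst = [2, 20, 12, 6]
After line 3 (insert 6 at index 0): lst = [6, 2, 20, 12, 6]

[6, 2, 20, 12, 6]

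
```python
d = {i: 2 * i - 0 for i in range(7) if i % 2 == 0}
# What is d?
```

{0: 0, 2: 4, 4: 8, 6: 12}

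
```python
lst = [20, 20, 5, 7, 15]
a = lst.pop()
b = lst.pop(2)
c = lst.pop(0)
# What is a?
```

After line 1: lst = [20, 20, 5, 7, 15]
After line 2 (pop() -> a = 15): lst = [20, 20, 5, 7]
After line 3 (pop(2) -> b = 5): lst = [20, 20, 7]
After line 4 (pop(0) -> c = 20): lst = [20, 7]

15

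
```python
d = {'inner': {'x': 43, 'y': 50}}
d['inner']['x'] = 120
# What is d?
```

After line 1: d = {'inner': {'x': 43, 'y': 50}}
After line 2 (inner x overwritten): d = {'inner': {'x': 120, 'y': 50}}

{'inner': {'x': 120, 'y': 50}}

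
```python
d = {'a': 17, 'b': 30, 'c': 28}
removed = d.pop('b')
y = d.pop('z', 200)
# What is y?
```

After line 1: d = {'a': 17, 'b': 30, 'c': 28}
After line 2 (pop 'b' returns 30): d = {'a': 17, 'c': 28}, removed = 30
After line 3 (pop 'z' missing, returns default 200): d = {'a': 17, 'c': 28}, y = 200

200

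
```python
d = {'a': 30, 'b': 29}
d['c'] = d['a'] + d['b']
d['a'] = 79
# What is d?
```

After line 1: d = {'a': 30, 'b': 29}
After line 2 (d['c'] = 30 + 29): d = {'a': 30, 'b': 29, 'c': 59}
After line 3: d = {'a': 79, 'b': 29, 'c': 59}

{'a': 79, 'b': 29, 'c': 59}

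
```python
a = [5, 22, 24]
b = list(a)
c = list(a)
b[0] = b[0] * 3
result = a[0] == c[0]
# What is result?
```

After line 1: a = [5, 22, 24]
After line 2 (b = list(a), copy): a = [5, 22, 24], b = [5, 22, 24]
After line 3 (c = list(a) is a copy, new object): c = [5, 22, 24]
After line 4 (b[0] = 5 * 3 = 15; only b mutates (copy)): a = [5, 22, 24], b = [15, 22, 24], c = [5, 22, 24]
After line 5 (a[0] = 5, c[0] = 5; result = True)

True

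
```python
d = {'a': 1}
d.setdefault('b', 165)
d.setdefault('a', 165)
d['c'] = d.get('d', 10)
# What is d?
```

After line 1: d = {'a': 1}
After line 2 (setdefault adds 'b'=165): d = {'a': 1, 'b': 165}
After line 3 (setdefault 'a' no-op, already exists): d = {'a': 1, 'b': 165}
After line 4 (get('d', 10) returns default since 'd' not in d): d = {'a': 1, 'b': 165, 'c': 10}

{'a': 1, 'b': 165, 'c': 10}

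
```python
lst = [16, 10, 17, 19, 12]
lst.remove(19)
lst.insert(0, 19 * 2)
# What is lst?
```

After line 1: lst = [16, 10, 17, 19, 12]
After line 2 (remove first 19): lst = [16, 10, 17, 12]
After line 3 (insert 38 at index 0): lst = [38, 16, 10, 17, 12]

[38, 16, 10, 17, 12]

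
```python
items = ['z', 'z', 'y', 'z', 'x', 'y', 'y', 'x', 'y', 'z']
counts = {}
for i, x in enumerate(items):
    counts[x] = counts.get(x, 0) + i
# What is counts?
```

Initial: counts = {}, items = ['z', 'z', 'y', 'z', 'x', 'y', 'y', 'x', 'y', 'z']
i=0, x='z': counts = {'z': 0}
i=1, x='z': counts = {'z': 1}
i=2, x='y': counts = {'z': 1, 'y': 2}
i=3, x='z': counts = {'z': 4, 'y': 2}
i=4, x='x': counts = {'z': 4, 'y': 2, 'x': 4}
i=5, x='y': counts = {'z': 4, 'y': 7, 'x': 4}
i=6, x='y': counts = {'z': 4, 'y': 13, 'x': 4}
i=7, x='x': counts = {'z': 4, 'y': 13, 'x': 11}
i=8, x='y': counts = {'z': 4, 'y': 21, 'x': 11}
i=9, x='z': counts = {'z': 13, 'y': 21, 'x': 11}

{'z': 13, 'y': 21, 'x': 11}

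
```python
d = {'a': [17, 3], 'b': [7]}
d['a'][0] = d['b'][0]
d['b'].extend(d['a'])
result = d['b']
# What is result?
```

After line 1: d = {'a': [17, 3], 'b': [7]}
After line 2 (a[0] = b[0] = 7): d = {'a': [7, 3], 'b': [7]}
After line 3 (b.extend(a) appends [7, 3]): d = {'a': [7, 3], 'b': [7, 7, 3]}
After line 4: result = d['b'] = [7, 7, 3]

[7, 7, 3]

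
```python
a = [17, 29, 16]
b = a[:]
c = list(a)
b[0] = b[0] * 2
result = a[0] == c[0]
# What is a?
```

After line 1: a = [17, 29, 16]
After line 2 (b = a[:], copy): a = [17, 29, 16], b = [17, 29, 16]
After line 3 (c = list(a) is a copy, new object): c = [17, 29, 16]
After line 4 (b[0] = 17 * 2 = 34; only b mutates (copy)): a = [17, 29, 16], b = [34, 29, 16], c = [17, 29, 16]
After line 5 (a[0] = 17, c[0] = 17; result = True)

[17, 29, 16]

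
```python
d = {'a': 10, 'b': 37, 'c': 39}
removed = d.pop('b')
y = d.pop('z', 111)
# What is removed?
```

After line 1: d = {'a': 10, 'b': 37, 'c': 39}
After line 2 (pop 'b' returns 37): d = {'a': 10, 'c': 39}, removed = 37
After line 3 (pop 'z' missing, returns default 111): d = {'a': 10, 'c': 39}, y = 111

37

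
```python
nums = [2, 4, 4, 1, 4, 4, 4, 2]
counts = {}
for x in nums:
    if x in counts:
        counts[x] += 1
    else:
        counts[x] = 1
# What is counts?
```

Initial: counts = {}, nums = [2, 4, 4, 1, 4, 4, 4, 2]
See 2: counts = {2: 1}
See 4: counts = {2: 1, 4: 1}
See 4: counts = {2: 1, 4: 2}
See 1: counts = {2: 1, 4: 2, 1: 1}
See 4: counts = {2: 1, 4: 3, 1: 1}
See 4: counts = {2: 1, 4: 4, 1: 1}
See 4: counts = {2: 1, 4: 5, 1: 1}
See 2: counts = {2: 2, 4: 5, 1: 1}

{2: 2, 4: 5, 1: 1}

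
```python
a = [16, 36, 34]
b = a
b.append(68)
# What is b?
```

After line 1: a = [16, 36, 34]
After line 2 (b = a is an alias, same object): a = [16, 36, 34], b = [16, 36, 34]
After line 3 (b.append mutates the shared list): a = [16, 36, 34, 68], b = [16, 36, 34, 68]

[16, 36, 34, 68]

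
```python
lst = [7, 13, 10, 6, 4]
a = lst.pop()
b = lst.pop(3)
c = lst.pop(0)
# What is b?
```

After line 1: lst = [7, 13, 10, 6, 4]
After line 2 (pop() -> a = 4): lst = [7, 13, 10, 6]
After line 3 (pop(3) -> b = 6): lst = [7, 13, 10]
After line 4 (pop(0) -> c = 7): lst = [13, 10]

6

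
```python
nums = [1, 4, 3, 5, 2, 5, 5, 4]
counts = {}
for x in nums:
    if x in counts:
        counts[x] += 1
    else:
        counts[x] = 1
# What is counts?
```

Initial: counts = {}, nums = [1, 4, 3, 5, 2, 5, 5, 4]
See 1: counts = {1: 1}
See 4: counts = {1: 1, 4: 1}
See 3: counts = {1: 1, 4: 1, 3: 1}
See 5: counts = {1: 1, 4: 1, 3: 1, 5: 1}
See 2: counts = {1: 1, 4: 1, 3: 1, 5: 1, 2: 1}
See 5: counts = {1: 1, 4: 1, 3: 1, 5: 2, 2: 1}
See 5: counts = {1: 1, 4: 1, 3: 1, 5: 3, 2: 1}
See 4: counts = {1: 1, 4: 2, 3: 1, 5: 3, 2: 1}

{1: 1, 4: 2, 3: 1, 5: 3, 2: 1}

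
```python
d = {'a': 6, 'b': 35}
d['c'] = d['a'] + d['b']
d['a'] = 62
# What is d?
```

After line 1: d = {'a': 6, 'b': 35}
After line 2 (d['c'] = 6 + 35): d = {'a': 6, 'b': 35, 'c': 41}
After line 3: d = {'a': 62, 'b': 35, 'c': 41}

{'a': 62, 'b': 35, 'c': 41}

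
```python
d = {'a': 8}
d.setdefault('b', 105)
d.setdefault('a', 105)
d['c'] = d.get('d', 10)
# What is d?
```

After line 1: d = {'a': 8}
After line 2 (setdefault adds 'b'=105): d = {'a': 8, 'b': 105}
After line 3 (setdefault 'a' no-op, already exists): d = {'a': 8, 'b': 105}
After line 4 (get('d', 10) returns default since 'd' not in d): d = {'a': 8, 'b': 105, 'c': 10}

{'a': 8, 'b': 105, 'c': 10}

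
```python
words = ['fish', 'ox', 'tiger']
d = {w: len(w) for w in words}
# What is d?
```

{'fish': 4, 'ox': 2, 'tiger': 5}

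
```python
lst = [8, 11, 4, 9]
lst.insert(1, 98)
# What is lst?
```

[8, 98, 11, 4, 9]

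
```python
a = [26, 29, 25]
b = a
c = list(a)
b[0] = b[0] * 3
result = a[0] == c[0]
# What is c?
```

After line 1: a = [26, 29, 25]
After line 2 (b = a, alias): a = [26, 29, 25], b = [26, 29, 25]
After line 3 (c = list(a) is a copy, new object): c = [26, 29, 25]
After line 4 (b[0] = 26 * 3 = 78; mutates shared a/b): a = b = [78, 29, 25], c = [26, 29, 25]
After line 5 (a[0] = 78, c[0] = 26; result = False)

[26, 29, 25]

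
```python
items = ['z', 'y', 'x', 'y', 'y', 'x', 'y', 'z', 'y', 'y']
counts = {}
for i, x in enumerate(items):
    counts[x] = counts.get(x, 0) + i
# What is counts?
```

Initial: counts = {}, items = ['z', 'y', 'x', 'y', 'y', 'x', 'y', 'z', 'y', 'y']
i=0, x='z': counts = {'z': 0}
i=1, x='y': counts = {'z': 0, 'y': 1}
i=2, x='x': counts = {'z': 0, 'y': 1, 'x': 2}
i=3, x='y': counts = {'z': 0, 'y': 4, 'x': 2}
i=4, x='y': counts = {'z': 0, 'y': 8, 'x': 2}
i=5, x='x': counts = {'z': 0, 'y': 8, 'x': 7}
i=6, x='y': counts = {'z': 0, 'y': 14, 'x': 7}
i=7, x='z': counts = {'z': 7, 'y': 14, 'x': 7}
i=8, x='y': counts = {'z': 7, 'y': 22, 'x': 7}
i=9, x='y': counts = {'z': 7, 'y': 31, 'x': 7}

{'z': 7, 'y': 31, 'x': 7}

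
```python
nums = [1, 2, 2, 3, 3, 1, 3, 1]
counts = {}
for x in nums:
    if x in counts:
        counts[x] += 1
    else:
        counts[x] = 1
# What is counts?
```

Initial: counts = {}, nums = [1, 2, 2, 3, 3, 1, 3, 1]
See 1: counts = {1: 1}
See 2: counts = {1: 1, 2: 1}
See 2: counts = {1: 1, 2: 2}
See 3: counts = {1: 1, 2: 2, 3: 1}
See 3: counts = {1: 1, 2: 2, 3: 2}
See 1: counts = {1: 2, 2: 2, 3: 2}
See 3: counts = {1: 2, 2: 2, 3: 3}
See 1: counts = {1: 3, 2: 2, 3: 3}

{1: 3, 2: 2, 3: 3}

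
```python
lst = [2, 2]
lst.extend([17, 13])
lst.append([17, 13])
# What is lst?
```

After line 1: lst = [2, 2]
After line 2 (extend unpacks [17, 13]): lst = [2, 2, 17, 13]
After line 3 (append adds [17, 13] as single element): lst = [2, 2, 17, 13, [17, 13]]

[2, 2, 17, 13, [17, 13]]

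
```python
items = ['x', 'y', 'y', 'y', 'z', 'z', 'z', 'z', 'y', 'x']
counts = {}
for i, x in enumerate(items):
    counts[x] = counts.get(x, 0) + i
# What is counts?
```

Initial: counts = {}, items = ['x', 'y', 'y', 'y', 'z', 'z', 'z', 'z', 'y', 'x']
i=0, x='x': counts = {'x': 0}
i=1, x='y': counts = {'x': 0, 'y': 1}
i=2, x='y': counts = {'x': 0, 'y': 3}
i=3, x='y': counts = {'x': 0, 'y': 6}
i=4, x='z': counts = {'x': 0, 'y': 6, 'z': 4}
i=5, x='z': counts = {'x': 0, 'y': 6, 'z': 9}
i=6, x='z': counts = {'x': 0, 'y': 6, 'z': 15}
i=7, x='z': counts = {'x': 0, 'y': 6, 'z': 22}
i=8, x='y': counts = {'x': 0, 'y': 14, 'z': 22}
i=9, x='x': counts = {'x': 9, 'y': 14, 'z': 22}

{'x': 9, 'y': 14, 'z': 22}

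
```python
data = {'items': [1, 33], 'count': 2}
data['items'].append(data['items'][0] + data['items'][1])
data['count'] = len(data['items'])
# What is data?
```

After line 1: data = {'items': [1, 33], 'count': 2}
After line 2 (append 1 + 33 = 34): data = {'items': [1, 33, 34], 'count': 2}
After line 3 (count = len(items) = 3): data = {'items': [1, 33, 34], 'count': 3}

{'items': [1, 33, 34], 'count': 3}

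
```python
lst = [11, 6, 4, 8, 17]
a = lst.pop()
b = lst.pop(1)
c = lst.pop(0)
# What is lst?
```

After line 1: lst = [11, 6, 4, 8, 17]
After line 2 (pop() -> a = 17): lst = [11, 6, 4, 8]
After line 3 (pop(1) -> b = 6): lst = [11, 4, 8]
After line 4 (pop(0) -> c = 11): lst = [4, 8]

[4, 8]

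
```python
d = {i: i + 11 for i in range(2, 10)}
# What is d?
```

{2: 13, 3: 14, 4: 15, 5: 16, 6: 17, 7: 18, 8: 19, 9: 20}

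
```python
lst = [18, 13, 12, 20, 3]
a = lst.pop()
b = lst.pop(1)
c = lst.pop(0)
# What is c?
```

After line 1: lst = [18, 13, 12, 20, 3]
After line 2 (pop() -> a = 3): lst = [18, 13, 12, 20]
After line 3 (pop(1) -> b = 13): lst = [18, 12, 20]
After line 4 (pop(0) -> c = 18): lst = [12, 20]

18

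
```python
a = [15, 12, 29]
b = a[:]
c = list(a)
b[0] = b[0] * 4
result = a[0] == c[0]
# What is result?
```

After line 1: a = [15, 12, 29]
After line 2 (b = a[:], copy): a = [15, 12, 29], b = [15, 12, 29]
After line 3 (c = list(a) is a copy, new object): c = [15, 12, 29]
After line 4 (b[0] = 15 * 4 = 60; only b mutates (copy)): a = [15, 12, 29], b = [60, 12, 29], c = [15, 12, 29]
After line 5 (a[0] = 15, c[0] = 15; result = True)

True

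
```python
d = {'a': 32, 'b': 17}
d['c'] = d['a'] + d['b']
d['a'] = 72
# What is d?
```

After line 1: d = {'a': 32, 'b': 17}
After line 2 (d['c'] = 32 + 17): d = {'a': 32, 'b': 17, 'c': 49}
After line 3: d = {'a': 72, 'b': 17, 'c': 49}

{'a': 72, 'b': 17, 'c': 49}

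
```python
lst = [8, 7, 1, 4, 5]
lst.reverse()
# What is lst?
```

[5, 4, 1, 7, 8]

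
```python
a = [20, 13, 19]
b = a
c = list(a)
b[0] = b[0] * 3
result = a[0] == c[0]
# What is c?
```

After line 1: a = [20, 13, 19]
After line 2 (b = a, alias): a = [20, 13, 19], b = [20, 13, 19]
After line 3 (c = list(a) is a copy, new object): c = [20, 13, 19]
After line 4 (b[0] = 20 * 3 = 60; mutates shared a/b): a = b = [60, 13, 19], c = [20, 13, 19]
After line 5 (a[0] = 60, c[0] = 20; result = False)

[20, 13, 19]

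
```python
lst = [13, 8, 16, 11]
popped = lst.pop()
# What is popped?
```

11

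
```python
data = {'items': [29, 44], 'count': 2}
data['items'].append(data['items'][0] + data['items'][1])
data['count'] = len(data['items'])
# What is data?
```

After line 1: data = {'items': [29, 44], 'count': 2}
After line 2 (append 29 + 44 = 73): data = {'items': [29, 44, 73], 'count': 2}
After line 3 (count = len(items) = 3): data = {'items': [29, 44, 73], 'count': 3}

{'items': [29, 44, 73], 'count': 3}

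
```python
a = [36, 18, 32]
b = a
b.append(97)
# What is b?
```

After line 1: a = [36, 18, 32]
After line 2 (b = a is an alias, same object): a = [36, 18, 32], b = [36, 18, 32]
After line 3 (b.append mutates the shared list): a = [36, 18, 32, 97], b = [36, 18, 32, 97]

[36, 18, 32, 97]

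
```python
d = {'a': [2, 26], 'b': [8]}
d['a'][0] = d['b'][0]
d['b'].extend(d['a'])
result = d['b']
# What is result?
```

After line 1: d = {'a': [2, 26], 'b': [8]}
After line 2 (a[0] = b[0] = 8): d = {'a': [8, 26], 'b': [8]}
After line 3 (b.extend(a) appends [8, 26]): d = {'a': [8, 26], 'b': [8, 8, 26]}
After line 4: result = d['b'] = [8, 8, 26]

[8, 8, 26]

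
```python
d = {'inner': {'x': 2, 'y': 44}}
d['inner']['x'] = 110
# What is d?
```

After line 1: d = {'inner': {'x': 2, 'y': 44}}
After line 2 (inner x overwritten): d = {'inner': {'x': 110, 'y': 44}}

{'inner': {'x': 110, 'y': 44}}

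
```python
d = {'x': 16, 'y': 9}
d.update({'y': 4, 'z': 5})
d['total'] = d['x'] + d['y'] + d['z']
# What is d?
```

After line 1: d = {'x': 16, 'y': 9}
After line 2 (y overwritten, z added): d = {'x': 16, 'y': 4, 'z': 5}
After line 3 (total = 16 + 4 + 5 = 25): d = {'x': 16, 'y': 4, 'z': 5, 'total': 25}

{'x': 16, 'y': 4, 'z': 5, 'total': 25}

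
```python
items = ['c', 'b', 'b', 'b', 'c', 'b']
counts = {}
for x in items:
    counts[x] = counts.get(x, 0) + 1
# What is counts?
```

Initial: counts = {}, items = ['c', 'b', 'b', 'b', 'c', 'b']
See 'c': counts = {'c': 1}
See 'b': counts = {'c': 1, 'b': 1}
See 'b': counts = {'c': 1, 'b': 2}
See 'b': counts = {'c': 1, 'b': 3}
See 'c': counts = {'c': 2, 'b': 3}
See 'b': counts = {'c': 2, 'b': 4}

{'c': 2, 'b': 4}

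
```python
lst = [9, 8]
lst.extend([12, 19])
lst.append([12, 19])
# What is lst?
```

After line 1: lst = [9, 8]
After line 2 (extend unpacks [12, 19]): lst = [9, 8, 12, 19]
After line 3 (append adds [12, 19] as single element): lst = [9, 8, 12, 19, [12, 19]]

[9, 8, 12, 19, [12, 19]]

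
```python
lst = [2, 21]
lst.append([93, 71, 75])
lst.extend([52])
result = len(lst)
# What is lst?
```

After line 1: lst = [2, 21]
After line 2 (append adds [93, 71, 75] as single element): lst = [2, 21, [93, 71, 75]]
After line 3 (extend unpacks [52], adds 52): lst = [2, 21, [93, 71, 75], 52]
After line 4: result = len(lst) = 4

[2, 21, [93, 71, 75], 52]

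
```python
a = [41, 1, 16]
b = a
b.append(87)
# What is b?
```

After line 1: a = [41, 1, 16]
After line 2 (b = a is an alias, same object): a = [41, 1, 16], b = [41, 1, 16]
After line 3 (b.append mutates the shared list): a = [41, 1, 16, 87], b = [41, 1, 16, 87]

[41, 1, 16, 87]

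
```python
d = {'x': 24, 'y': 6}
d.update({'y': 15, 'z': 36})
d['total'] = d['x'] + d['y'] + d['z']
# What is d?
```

After line 1: d = {'x': 24, 'y': 6}
After line 2 (y overwritten, z added): d = {'x': 24, 'y': 15, 'z': 36}
After line 3 (total = 24 + 15 + 36 = 75): d = {'x': 24, 'y': 15, 'z': 36, 'total': 75}

{'x': 24, 'y': 15, 'z': 36, 'total': 75}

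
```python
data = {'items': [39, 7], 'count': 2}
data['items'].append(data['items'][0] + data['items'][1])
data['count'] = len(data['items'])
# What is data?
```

After line 1: data = {'items': [39, 7], 'count': 2}
After line 2 (append 39 + 7 = 46): data = {'items': [39, 7, 46], 'count': 2}
After line 3 (count = len(items) = 3): data = {'items': [39, 7, 46], 'count': 3}

{'items': [39, 7, 46], 'count': 3}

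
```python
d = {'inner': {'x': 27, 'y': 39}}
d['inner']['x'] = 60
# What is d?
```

After line 1: d = {'inner': {'x': 27, 'y': 39}}
After line 2 (inner x overwritten): d = {'inner': {'x': 60, 'y': 39}}

{'inner': {'x': 60, 'y': 39}}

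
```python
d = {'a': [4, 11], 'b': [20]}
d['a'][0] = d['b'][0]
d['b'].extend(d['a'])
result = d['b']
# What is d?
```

After line 1: d = {'a': [4, 11], 'b': [20]}
After line 2 (a[0] = b[0] = 20): d = {'a': [20, 11], 'b': [20]}
After line 3 (b.extend(a) appends [20, 11]): d = {'a': [20, 11], 'b': [20, 20, 11]}
After line 4: result = d['b'] = [20, 20, 11]

{'a': [20, 11], 'b': [20, 20, 11]}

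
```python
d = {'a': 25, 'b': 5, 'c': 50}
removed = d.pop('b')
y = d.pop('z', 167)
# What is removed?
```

After line 1: d = {'a': 25, 'b': 5, 'c': 50}
After line 2 (pop 'b' returns 5): d = {'a': 25, 'c': 50}, removed = 5
After line 3 (pop 'z' missing, returns default 167): d = {'a': 25, 'c': 50}, y = 167

5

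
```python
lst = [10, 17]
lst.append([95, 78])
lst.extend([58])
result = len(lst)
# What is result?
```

After line 1: lst = [10, 17]
After line 2 (append adds [95, 78] as single element): lst = [10, 17, [95, 78]]
After line 3 (extend unpacks [58], adds 58): lst = [10, 17, [95, 78], 58]
After line 4: result = len(lst) = 4

4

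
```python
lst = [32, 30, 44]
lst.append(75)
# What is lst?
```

[32, 30, 44, 75]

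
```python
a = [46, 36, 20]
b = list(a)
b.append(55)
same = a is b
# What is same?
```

After line 1: a = [46, 36, 20]
After line 2 (b = list(a) is a shallow copy, new object): a = [46, 36, 20], b = [46, 36, 20]
After line 3 (append only mutates b): a = [46, 36, 20], b = [46, 36, 20, 55]
After line 4 (same = a is b; different objects -> False): same = False

False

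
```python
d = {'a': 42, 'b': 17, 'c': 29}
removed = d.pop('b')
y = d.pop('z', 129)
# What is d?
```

After line 1: d = {'a': 42, 'b': 17, 'c': 29}
After line 2 (pop 'b' returns 17): d = {'a': 42, 'c': 29}, removed = 17
After line 3 (pop 'z' missing, returns default 129): d = {'a': 42, 'c': 29}, y = 129

{'a': 42, 'c': 29}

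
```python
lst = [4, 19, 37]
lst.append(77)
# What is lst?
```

[4, 19, 37, 77]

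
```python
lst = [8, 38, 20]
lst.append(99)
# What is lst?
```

[8, 38, 20, 99]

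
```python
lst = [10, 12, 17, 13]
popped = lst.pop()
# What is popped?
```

13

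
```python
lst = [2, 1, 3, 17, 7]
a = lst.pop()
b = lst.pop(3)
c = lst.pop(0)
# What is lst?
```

After line 1: lst = [2, 1, 3, 17, 7]
After line 2 (pop() -> a = 7): lst = [2, 1, 3, 17]
After line 3 (pop(3) -> b = 17): lst = [2, 1, 3]
After line 4 (pop(0) -> c = 2): lst = [1, 3]

[1, 3]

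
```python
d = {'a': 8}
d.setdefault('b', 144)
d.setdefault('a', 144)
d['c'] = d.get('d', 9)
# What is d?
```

After line 1: d = {'a': 8}
After line 2 (setdefault adds 'b'=144): d = {'a': 8, 'b': 144}
After line 3 (setdefault 'a' no-op, already exists): d = {'a': 8, 'b': 144}
After line 4 (get('d', 9) returns default since 'd' not in d): d = {'a': 8, 'b': 144, 'c': 9}

{'a': 8, 'b': 144, 'c': 9}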